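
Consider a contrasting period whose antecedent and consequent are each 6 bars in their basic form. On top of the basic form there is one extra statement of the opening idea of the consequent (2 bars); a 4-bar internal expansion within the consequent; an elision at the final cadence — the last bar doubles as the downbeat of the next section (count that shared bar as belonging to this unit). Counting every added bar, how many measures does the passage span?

18 measures

Basic contrasting period: 6 + 6 = 12 bars.
12 (basic form) + 2 (extra statement) + 4 (internal expansion) = 18.
The elision shares a bar with the next section but does not change this unit's count.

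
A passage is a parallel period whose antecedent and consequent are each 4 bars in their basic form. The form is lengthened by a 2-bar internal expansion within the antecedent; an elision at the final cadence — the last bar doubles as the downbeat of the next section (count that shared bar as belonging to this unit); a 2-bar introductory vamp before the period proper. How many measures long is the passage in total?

Basic parallel period: 4 + 4 = 8 bars.
8 (basic form) + 2 (internal expansion) + 2 (introduction) = 12.
The elision shares a bar with the next section but does not change this unit's count.

12 measures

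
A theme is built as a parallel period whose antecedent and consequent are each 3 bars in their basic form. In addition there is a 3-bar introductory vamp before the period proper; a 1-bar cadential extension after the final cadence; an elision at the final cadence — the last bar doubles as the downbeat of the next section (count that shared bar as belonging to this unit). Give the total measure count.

Basic parallel period: 3 + 3 = 6 bars.
6 (basic form) + 3 (introduction) + 1 (cadential extension) = 10.
The elision shares a bar with the next section but does not change this unit's count.

10 measures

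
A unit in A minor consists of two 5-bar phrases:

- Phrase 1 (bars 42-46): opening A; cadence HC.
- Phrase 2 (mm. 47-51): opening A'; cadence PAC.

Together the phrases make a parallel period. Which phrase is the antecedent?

phrase 1

The phrase ending with the weaker cadence (half cadence) is the antecedent; the one ending more conclusively (perfect authentic cadence) is the consequent. The antecedent is phrase 1.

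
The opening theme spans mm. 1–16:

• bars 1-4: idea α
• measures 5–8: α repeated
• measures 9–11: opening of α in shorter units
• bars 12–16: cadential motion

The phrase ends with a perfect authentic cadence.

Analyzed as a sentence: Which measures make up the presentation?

measures 1–8

The presentation of a sentence is the basic idea (measures 1–4) plus its repetition (mm. 5-8); the presentation is therefore mm. 1–8.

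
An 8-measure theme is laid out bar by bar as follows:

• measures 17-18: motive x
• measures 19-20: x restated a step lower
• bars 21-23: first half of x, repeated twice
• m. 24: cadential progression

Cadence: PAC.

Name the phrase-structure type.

sentence

Basic idea (measures 17–18) + its repetition (mm. 19–20) form the presentation; fragmentation and cadence (mm. 21–24) form the continuation — the 8-bar whole is a sentence.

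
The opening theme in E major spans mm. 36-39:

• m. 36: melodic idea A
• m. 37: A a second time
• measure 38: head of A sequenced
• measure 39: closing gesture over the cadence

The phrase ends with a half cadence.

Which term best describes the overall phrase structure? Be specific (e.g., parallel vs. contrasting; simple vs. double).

Basic idea (m. 36) + its repetition (bar 37) form the presentation; fragmentation and cadence (measures 38–39) form the continuation — the 4-bar whole is a sentence.

sentence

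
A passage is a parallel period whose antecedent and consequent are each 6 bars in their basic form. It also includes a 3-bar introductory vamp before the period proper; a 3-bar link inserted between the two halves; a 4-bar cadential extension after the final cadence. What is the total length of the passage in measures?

22 measures

Basic parallel period: 6 + 6 = 12 bars.
12 (basic form) + 3 (introduction) + 3 (link) + 4 (cadential extension) = 22.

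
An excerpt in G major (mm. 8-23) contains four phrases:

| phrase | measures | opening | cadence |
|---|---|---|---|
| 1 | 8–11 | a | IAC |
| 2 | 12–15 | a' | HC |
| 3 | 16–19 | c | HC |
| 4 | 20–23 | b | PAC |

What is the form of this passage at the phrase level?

Four phrases in two halves: the first half (measures 8–15) ends with a half cadence, the second (mm. 16–23) with a perfect authentic cadence — a large antecedent–consequent pair, i.e. a double period.
Phrase 3 begins with different material from phrase 1, making it contrasting.

contrasting double period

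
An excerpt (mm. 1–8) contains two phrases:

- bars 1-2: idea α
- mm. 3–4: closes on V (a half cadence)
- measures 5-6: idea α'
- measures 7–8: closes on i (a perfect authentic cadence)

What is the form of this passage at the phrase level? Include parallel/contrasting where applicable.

parallel period

Phrase 1 ends with a half cadence (weaker) and phrase 2 with a perfect authentic cadence (stronger): antecedent + consequent = a period.
The two phrases open with the same material (α / α'), so the period is parallel.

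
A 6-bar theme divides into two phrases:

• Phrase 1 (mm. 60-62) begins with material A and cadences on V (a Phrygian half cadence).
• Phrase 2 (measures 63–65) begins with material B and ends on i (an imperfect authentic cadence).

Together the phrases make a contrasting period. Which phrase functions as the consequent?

phrase 2

The phrase ending with the weaker cadence (Phrygian half cadence) is the antecedent; the one ending more conclusively (imperfect authentic cadence) is the consequent. The consequent is phrase 2.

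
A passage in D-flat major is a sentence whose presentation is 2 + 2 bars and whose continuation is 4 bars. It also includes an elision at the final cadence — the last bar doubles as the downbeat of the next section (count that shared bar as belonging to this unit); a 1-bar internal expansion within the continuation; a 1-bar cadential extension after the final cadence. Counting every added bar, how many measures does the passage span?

10 measures

Basic sentence: 2 + 2 + 4 = 8 bars.
8 (basic form) + 1 (internal expansion) + 1 (cadential extension) = 10.
The elision shares a bar with the next section but does not change this unit's count.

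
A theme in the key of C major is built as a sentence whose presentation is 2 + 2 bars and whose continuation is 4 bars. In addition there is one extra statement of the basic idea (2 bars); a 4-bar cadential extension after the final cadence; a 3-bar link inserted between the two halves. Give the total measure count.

17 measures

Basic sentence: 2 + 2 + 4 = 8 bars.
8 (basic form) + 2 (extra statement) + 4 (cadential extension) + 3 (link) = 17.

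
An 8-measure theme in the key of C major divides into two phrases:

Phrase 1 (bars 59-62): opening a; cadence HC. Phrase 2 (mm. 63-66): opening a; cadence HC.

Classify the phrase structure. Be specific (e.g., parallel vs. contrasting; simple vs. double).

Both phrases have the same opening (a) and the same cadence (half cadence): the second is a restatement, not a consequent, so this is a repeated phrase rather than a period.

repeated phrase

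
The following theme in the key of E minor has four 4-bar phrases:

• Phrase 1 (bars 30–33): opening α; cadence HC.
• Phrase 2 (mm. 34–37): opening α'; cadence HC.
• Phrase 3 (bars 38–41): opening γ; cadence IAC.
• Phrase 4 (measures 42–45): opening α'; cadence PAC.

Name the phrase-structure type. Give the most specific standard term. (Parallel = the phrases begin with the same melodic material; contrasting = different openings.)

Four phrases in two halves: the first half (measures 30–37) ends with a half cadence, the second (mm. 38–45) with a perfect authentic cadence — a large antecedent–consequent pair, i.e. a double period.
Phrase 3 begins with different material from phrase 1, making it contrasting.

contrasting double period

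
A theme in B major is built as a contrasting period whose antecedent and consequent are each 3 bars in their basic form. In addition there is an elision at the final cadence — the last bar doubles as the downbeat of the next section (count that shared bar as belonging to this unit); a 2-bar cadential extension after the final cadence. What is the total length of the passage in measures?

8 measures

Basic contrasting period: 3 + 3 = 6 bars.
6 (basic form) + 2 (cadential extension) = 8.
The elision shares a bar with the next section but does not change this unit's count.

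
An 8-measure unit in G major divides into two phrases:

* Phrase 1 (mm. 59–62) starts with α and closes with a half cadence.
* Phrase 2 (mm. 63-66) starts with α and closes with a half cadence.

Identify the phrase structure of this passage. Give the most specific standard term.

repeated phrase

Both phrases have the same opening (α) and the same cadence (half cadence): the second is a restatement, not a consequent, so this is a repeated phrase rather than a period.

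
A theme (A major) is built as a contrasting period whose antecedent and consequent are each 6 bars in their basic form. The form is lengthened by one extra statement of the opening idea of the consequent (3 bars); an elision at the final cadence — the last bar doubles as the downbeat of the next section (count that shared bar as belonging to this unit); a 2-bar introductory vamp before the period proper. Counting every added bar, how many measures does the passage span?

17 measures

Basic contrasting period: 6 + 6 = 12 bars.
12 (basic form) + 3 (extra statement) + 2 (introduction) = 17.
The elision shares a bar with the next section but does not change this unit's count.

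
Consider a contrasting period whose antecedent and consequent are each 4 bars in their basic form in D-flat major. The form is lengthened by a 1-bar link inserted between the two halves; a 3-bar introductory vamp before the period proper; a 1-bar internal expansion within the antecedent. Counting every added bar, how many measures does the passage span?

13 measures

Basic contrasting period: 4 + 4 = 8 bars.
8 (basic form) + 1 (link) + 3 (introduction) + 1 (internal expansion) = 13.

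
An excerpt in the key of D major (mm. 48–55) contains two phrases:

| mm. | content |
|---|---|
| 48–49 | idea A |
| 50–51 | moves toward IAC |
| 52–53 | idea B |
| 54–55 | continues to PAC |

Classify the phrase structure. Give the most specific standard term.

contrasting period

Phrase 1 ends with an imperfect authentic cadence (weaker) and phrase 2 with a perfect authentic cadence (stronger): antecedent + consequent = a period.
The two phrases open with different material (A / B), so the period is contrasting.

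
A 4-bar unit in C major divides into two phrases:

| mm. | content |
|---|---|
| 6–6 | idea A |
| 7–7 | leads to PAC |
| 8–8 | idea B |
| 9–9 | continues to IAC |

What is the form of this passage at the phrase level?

The second phrase closes with an imperfect authentic cadence, which is not stronger than the first phrase's perfect authentic cadence; without a weak→strong cadential pair there is no antecedent–consequent relationship, so this is a phrase group rather than a period.

phrase group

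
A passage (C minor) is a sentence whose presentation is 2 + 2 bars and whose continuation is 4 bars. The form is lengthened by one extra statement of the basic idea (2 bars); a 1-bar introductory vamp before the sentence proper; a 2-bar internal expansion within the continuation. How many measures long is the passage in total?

13 measures

Basic sentence: 2 + 2 + 4 = 8 bars.
8 (basic form) + 2 (extra statement) + 1 (introduction) + 2 (internal expansion) = 13.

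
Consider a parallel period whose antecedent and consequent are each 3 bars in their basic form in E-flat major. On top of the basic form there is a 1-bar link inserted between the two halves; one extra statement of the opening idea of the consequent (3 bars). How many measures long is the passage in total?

10 measures

Basic parallel period: 3 + 3 = 6 bars.
6 (basic form) + 1 (link) + 3 (extra statement) = 10.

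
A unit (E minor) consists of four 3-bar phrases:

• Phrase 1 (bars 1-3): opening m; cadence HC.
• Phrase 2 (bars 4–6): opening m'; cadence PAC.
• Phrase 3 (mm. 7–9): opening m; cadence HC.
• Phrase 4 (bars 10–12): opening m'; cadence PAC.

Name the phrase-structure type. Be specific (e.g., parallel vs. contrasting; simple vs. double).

The cadence pattern HC–PAC–HC–PAC is weak–strong twice, and phrases 3–4 restate phrases 1–2: a period heard twice, not a double period (which would end weakly at phrase 2).

repeated period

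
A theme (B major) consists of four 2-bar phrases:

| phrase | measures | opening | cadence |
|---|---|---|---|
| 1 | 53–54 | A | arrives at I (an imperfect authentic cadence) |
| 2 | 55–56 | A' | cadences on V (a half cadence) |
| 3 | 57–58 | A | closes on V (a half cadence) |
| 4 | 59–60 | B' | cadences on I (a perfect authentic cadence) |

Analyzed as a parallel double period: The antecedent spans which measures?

In a double period the four phrases pair into a large antecedent (phrases 1–2, ending half cadence) and a large consequent (phrases 3–4, ending perfect authentic cadence). The antecedent spans mm. 53–56.

measures 53–56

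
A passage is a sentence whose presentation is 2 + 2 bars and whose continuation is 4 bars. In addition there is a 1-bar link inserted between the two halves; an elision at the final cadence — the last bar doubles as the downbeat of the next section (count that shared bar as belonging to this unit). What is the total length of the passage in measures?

9 measures

Basic sentence: 2 + 2 + 4 = 8 bars.
8 (basic form) + 1 (link) = 9.
The elision shares a bar with the next section but does not change this unit's count.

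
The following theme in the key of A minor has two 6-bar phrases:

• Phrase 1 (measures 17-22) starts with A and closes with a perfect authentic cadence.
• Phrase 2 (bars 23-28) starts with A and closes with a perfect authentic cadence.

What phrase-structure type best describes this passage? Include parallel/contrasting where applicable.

Both phrases have the same opening (A) and the same cadence (perfect authentic cadence): the second is a restatement, not a consequent, so this is a repeated phrase rather than a period.

repeated phrase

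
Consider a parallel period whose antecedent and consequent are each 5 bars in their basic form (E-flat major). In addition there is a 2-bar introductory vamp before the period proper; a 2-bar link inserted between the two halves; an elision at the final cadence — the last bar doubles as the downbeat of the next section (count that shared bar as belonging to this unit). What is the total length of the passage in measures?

14 measures

Basic parallel period: 5 + 5 = 10 bars.
10 (basic form) + 2 (introduction) + 2 (link) = 14.
The elision shares a bar with the next section but does not change this unit's count.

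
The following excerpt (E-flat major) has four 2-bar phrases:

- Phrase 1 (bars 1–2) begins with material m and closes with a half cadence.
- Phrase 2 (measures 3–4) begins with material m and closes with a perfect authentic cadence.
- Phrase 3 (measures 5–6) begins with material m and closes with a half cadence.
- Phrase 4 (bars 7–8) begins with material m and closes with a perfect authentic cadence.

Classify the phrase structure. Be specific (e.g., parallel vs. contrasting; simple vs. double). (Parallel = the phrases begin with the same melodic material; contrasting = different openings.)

repeated period

The cadence pattern HC–PAC–HC–PAC is weak–strong twice, and phrases 3–4 restate phrases 1–2: a period heard twice, not a double period (which would end weakly at phrase 2).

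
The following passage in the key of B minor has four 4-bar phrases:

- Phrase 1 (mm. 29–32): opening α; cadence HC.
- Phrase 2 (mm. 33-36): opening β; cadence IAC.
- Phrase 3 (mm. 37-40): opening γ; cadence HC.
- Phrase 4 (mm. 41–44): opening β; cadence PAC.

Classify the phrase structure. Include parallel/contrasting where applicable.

contrasting double period

Four phrases in two halves: the first half (mm. 29–36) ends with an imperfect authentic cadence, the second (mm. 37-44) with a perfect authentic cadence — a large antecedent–consequent pair, i.e. a double period.
Phrase 3 begins with different material from phrase 1, making it contrasting.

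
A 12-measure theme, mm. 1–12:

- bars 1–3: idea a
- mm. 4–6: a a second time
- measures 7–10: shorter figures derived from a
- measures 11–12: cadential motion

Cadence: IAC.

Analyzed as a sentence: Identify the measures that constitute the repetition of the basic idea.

measures 4–6

The presentation of a sentence is the basic idea (measures 1–3) plus its repetition (measures 4-6); the repetition of the basic idea is therefore mm. 4–6.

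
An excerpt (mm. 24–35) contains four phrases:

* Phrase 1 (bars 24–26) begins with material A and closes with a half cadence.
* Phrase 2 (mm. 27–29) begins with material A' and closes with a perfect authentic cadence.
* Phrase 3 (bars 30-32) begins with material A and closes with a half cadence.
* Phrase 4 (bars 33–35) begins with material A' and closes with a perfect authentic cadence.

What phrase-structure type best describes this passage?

The cadence pattern HC–PAC–HC–PAC is weak–strong twice, and phrases 3–4 restate phrases 1–2: a period heard twice, not a double period (which would end weakly at phrase 2).

repeated period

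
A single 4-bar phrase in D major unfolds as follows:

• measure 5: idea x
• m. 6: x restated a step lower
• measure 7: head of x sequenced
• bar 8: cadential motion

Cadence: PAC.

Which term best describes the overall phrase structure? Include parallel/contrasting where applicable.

Basic idea (m. 5) + its repetition (bar 6) form the presentation; fragmentation and cadence (mm. 7-8) form the continuation — the 4-bar whole is a sentence.

sentence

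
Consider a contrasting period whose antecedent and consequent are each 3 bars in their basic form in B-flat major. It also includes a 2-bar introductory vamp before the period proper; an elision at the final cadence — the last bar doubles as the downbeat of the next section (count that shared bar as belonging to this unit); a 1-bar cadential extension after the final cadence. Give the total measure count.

Basic contrasting period: 3 + 3 = 6 bars.
6 (basic form) + 2 (introduction) + 1 (cadential extension) = 9.
The elision shares a bar with the next section but does not change this unit's count.

9 measures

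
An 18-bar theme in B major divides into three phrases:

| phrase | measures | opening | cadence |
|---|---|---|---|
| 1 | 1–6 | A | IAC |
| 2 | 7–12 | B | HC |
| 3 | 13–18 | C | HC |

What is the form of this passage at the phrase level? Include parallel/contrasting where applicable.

phrase group

The final phrase closes with a half cadence, which is not stronger than the preceding half cadence; the 3 phrases lack an overall antecedent–consequent design and so form a phrase group.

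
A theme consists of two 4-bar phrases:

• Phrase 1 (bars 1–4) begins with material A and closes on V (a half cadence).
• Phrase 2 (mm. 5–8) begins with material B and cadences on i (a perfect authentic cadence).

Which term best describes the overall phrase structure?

contrasting period

Phrase 1 ends with a half cadence (weaker) and phrase 2 with a perfect authentic cadence (stronger): antecedent + consequent = a period.
The two phrases open with different material (A / B), so the period is contrasting.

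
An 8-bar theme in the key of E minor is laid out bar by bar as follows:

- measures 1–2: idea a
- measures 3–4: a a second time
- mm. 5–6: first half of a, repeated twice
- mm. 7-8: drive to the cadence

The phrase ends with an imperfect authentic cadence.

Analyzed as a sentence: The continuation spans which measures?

After the presentation (mm. 1-4), the continuation covers the fragmentation through the cadence: mm. 5–8.

measures 5–8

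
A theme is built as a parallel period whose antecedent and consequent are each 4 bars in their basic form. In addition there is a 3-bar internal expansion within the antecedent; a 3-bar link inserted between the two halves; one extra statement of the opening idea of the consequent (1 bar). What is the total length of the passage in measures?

15 measures

Basic parallel period: 4 + 4 = 8 bars.
8 (basic form) + 3 (internal expansion) + 3 (link) + 1 (extra statement) = 15.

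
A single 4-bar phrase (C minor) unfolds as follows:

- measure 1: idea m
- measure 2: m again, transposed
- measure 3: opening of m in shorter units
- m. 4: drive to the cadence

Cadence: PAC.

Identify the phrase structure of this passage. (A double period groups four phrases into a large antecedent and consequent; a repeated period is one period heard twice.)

Basic idea (measure 1) + its repetition (m. 2) form the presentation; fragmentation and cadence (bars 3–4) form the continuation — the 4-bar whole is a sentence.

sentence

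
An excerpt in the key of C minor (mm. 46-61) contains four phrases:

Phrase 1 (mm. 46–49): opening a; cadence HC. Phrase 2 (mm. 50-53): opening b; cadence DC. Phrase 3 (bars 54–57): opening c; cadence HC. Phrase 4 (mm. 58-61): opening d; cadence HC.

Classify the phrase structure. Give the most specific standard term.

phrase group

Phrase 4 ends with a half cadence, no stronger than phrase 2's deceptive cadence, so the four phrases do not form a double period; nor do phrases 3–4 duplicate 1–2, so it is not a repeated period. With no phrase reaching a conclusive cadence, the passage is a phrase group.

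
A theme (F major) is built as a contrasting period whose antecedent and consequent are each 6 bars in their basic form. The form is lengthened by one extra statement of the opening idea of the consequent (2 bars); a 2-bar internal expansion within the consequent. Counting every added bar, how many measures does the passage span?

Basic contrasting period: 6 + 6 = 12 bars.
12 (basic form) + 2 (extra statement) + 2 (internal expansion) = 16.

16 measures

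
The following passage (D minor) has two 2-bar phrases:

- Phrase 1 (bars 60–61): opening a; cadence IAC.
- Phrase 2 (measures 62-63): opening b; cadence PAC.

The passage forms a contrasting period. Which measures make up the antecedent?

The phrase ending with the weaker cadence (imperfect authentic cadence) is the antecedent; the one ending more conclusively (perfect authentic cadence) is the consequent. The antecedent is measures 60–61.

measures 60–61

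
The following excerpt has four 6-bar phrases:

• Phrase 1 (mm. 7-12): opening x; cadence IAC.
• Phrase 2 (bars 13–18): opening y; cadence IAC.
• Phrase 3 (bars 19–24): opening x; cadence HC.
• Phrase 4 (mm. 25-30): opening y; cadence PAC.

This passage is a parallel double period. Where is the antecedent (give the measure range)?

In a double period the four phrases pair into a large antecedent (phrases 1–2, ending imperfect authentic cadence) and a large consequent (phrases 3–4, ending perfect authentic cadence). The antecedent spans measures 7–18.

measures 7–18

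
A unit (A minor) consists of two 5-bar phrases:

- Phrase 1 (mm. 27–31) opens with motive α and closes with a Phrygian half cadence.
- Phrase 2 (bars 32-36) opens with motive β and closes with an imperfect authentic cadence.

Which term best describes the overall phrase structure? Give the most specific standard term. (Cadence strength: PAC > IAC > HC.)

contrasting period

Phrase 1 ends with a Phrygian half cadence (weaker) and phrase 2 with an imperfect authentic cadence (stronger): antecedent + consequent = a period.
The two phrases open with different material (α / β), so the period is contrasting.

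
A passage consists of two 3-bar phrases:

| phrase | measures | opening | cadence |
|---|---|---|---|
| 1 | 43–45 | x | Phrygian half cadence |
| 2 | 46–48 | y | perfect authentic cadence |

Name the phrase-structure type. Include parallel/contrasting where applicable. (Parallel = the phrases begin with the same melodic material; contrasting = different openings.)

Phrase 1 ends with a Phrygian half cadence (weaker) and phrase 2 with a perfect authentic cadence (stronger): antecedent + consequent = a period.
The two phrases open with different material (x / y), so the period is contrasting.

contrasting period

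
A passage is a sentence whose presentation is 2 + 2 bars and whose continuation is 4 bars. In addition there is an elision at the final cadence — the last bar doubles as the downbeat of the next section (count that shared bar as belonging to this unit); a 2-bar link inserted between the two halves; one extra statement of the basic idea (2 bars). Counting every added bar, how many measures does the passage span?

12 measures

Basic sentence: 2 + 2 + 4 = 8 bars.
8 (basic form) + 2 (link) + 2 (extra statement) = 12.
The elision shares a bar with the next section but does not change this unit's count.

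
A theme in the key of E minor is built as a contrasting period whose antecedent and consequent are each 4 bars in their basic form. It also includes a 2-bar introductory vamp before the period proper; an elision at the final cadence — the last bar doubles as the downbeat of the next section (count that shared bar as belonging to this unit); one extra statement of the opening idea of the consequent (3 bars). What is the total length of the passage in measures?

13 measures

Basic contrasting period: 4 + 4 = 8 bars.
8 (basic form) + 2 (introduction) + 3 (extra statement) = 13.
The elision shares a bar with the next section but does not change this unit's count.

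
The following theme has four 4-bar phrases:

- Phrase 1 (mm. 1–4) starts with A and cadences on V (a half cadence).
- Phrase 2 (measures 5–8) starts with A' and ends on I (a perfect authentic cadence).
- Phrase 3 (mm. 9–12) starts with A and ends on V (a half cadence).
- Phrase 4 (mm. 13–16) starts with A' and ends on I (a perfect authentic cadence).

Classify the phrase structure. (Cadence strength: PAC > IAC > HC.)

repeated period

The cadence pattern HC–PAC–HC–PAC is weak–strong twice, and phrases 3–4 restate phrases 1–2: a period heard twice, not a double period (which would end weakly at phrase 2).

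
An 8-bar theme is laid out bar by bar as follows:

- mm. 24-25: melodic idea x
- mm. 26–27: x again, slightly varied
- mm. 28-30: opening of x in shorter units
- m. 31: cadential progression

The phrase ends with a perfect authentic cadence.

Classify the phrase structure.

sentence

Basic idea (measures 24–25) + its repetition (mm. 26–27) form the presentation; fragmentation and cadence (bars 28-31) form the continuation — the 8-bar whole is a sentence.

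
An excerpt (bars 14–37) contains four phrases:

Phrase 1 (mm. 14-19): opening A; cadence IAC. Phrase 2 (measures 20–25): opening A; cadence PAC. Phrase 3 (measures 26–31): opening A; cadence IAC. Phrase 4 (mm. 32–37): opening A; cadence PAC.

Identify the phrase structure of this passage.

The cadence pattern IAC–PAC–IAC–PAC is weak–strong twice, and phrases 3–4 restate phrases 1–2: a period heard twice, not a double period (which would end weakly at phrase 2).

repeated period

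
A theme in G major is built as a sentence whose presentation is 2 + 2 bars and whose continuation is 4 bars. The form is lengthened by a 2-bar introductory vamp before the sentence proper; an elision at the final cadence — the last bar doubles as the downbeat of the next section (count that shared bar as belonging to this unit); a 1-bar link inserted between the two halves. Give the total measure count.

Basic sentence: 2 + 2 + 4 = 8 bars.
8 (basic form) + 2 (introduction) + 1 (link) = 11.
The elision shares a bar with the next section but does not change this unit's count.

11 measures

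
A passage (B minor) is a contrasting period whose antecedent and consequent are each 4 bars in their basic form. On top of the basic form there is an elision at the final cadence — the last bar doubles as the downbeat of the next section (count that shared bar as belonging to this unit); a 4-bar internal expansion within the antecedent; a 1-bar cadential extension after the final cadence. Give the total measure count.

Basic contrasting period: 4 + 4 = 8 bars.
8 (basic form) + 4 (internal expansion) + 1 (cadential extension) = 13.
The elision shares a bar with the next section but does not change this unit's count.

13 measures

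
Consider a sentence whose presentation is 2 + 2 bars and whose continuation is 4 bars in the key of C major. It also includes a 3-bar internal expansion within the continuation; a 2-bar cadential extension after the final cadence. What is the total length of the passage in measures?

Basic sentence: 2 + 2 + 4 = 8 bars.
8 (basic form) + 3 (internal expansion) + 2 (cadential extension) = 13.

13 measures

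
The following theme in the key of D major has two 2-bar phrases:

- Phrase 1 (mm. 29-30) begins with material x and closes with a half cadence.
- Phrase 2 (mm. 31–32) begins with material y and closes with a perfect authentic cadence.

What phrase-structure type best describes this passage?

contrasting period

Phrase 1 ends with a half cadence (weaker) and phrase 2 with a perfect authentic cadence (stronger): antecedent + consequent = a period.
The two phrases open with different material (x / y), so the period is contrasting.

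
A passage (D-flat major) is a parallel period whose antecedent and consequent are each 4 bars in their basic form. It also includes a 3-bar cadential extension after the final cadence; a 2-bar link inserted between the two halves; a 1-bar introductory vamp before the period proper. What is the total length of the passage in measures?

Basic parallel period: 4 + 4 = 8 bars.
8 (basic form) + 3 (cadential extension) + 2 (link) + 1 (introduction) = 14.

14 measures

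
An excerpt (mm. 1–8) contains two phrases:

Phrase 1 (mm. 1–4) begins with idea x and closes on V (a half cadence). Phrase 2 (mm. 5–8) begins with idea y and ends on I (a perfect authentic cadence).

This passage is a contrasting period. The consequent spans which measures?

The antecedent is the phrase ending with the weaker cadence (half cadence, phrase 1) and the consequent the one ending more conclusively (perfect authentic cadence, phrase 2); the consequent is mm. 5-8.

measures 5–8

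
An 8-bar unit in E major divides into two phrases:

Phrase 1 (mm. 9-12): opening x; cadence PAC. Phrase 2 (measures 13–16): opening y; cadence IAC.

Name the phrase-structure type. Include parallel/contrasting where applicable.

phrase group

The second phrase closes with an imperfect authentic cadence, which is not stronger than the first phrase's perfect authentic cadence; without a weak→strong cadential pair there is no antecedent–consequent relationship, so this is a phrase group rather than a period.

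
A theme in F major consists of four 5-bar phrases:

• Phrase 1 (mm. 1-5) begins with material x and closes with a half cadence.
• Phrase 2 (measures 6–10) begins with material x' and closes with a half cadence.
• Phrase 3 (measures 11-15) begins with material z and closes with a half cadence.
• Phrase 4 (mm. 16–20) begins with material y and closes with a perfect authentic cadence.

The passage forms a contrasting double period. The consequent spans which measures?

measures 11–20

In a double period the four phrases pair into a large antecedent (phrases 1–2, ending half cadence) and a large consequent (phrases 3–4, ending perfect authentic cadence). The consequent spans mm. 11-20.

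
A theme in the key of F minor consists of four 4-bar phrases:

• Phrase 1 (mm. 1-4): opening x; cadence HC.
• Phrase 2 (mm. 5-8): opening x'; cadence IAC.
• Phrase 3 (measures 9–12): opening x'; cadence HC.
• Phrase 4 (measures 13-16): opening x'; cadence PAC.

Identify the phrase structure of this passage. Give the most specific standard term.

parallel double period

Four phrases in two halves: the first half (mm. 1-8) ends with an imperfect authentic cadence, the second (mm. 9-16) with a perfect authentic cadence — a large antecedent–consequent pair, i.e. a double period.
Phrase 3 begins with the same material as phrase 1, making it parallel.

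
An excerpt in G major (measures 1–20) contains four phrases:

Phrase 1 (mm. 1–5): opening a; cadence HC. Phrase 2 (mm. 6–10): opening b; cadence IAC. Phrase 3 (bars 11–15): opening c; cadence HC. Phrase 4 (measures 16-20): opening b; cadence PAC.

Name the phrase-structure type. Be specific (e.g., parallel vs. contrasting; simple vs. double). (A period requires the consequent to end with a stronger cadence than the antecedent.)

Four phrases in two halves: the first half (bars 1-10) ends with an imperfect authentic cadence, the second (bars 11-20) with a perfect authentic cadence — a large antecedent–consequent pair, i.e. a double period.
Phrase 3 begins with different material from phrase 1, making it contrasting.

contrasting double period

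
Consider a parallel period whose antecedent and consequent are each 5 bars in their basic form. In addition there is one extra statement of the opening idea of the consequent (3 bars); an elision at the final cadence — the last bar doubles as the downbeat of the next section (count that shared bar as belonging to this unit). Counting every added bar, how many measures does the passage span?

13 measures

Basic parallel period: 5 + 5 = 10 bars.
10 (basic form) + 3 (extra statement) = 13.
The elision shares a bar with the next section but does not change this unit's count.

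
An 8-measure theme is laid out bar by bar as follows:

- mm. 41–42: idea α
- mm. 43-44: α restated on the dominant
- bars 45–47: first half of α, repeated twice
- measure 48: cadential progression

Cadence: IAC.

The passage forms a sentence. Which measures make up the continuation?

measures 45–48

After the presentation (mm. 41-44), the continuation covers the fragmentation through the cadence: bars 45-48.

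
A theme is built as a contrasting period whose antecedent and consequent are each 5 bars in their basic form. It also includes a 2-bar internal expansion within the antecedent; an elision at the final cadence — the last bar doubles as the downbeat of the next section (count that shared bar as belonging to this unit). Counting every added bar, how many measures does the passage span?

12 measures

Basic contrasting period: 5 + 5 = 10 bars.
10 (basic form) + 2 (internal expansion) = 12.
The elision shares a bar with the next section but does not change this unit's count.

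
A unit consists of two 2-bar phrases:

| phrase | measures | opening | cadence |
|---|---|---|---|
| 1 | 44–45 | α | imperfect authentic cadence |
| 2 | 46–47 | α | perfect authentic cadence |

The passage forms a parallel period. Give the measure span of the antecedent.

measures 44–45

The phrase ending with the weaker cadence (imperfect authentic cadence) is the antecedent; the one ending more conclusively (perfect authentic cadence) is the consequent. The antecedent is measures 44–45.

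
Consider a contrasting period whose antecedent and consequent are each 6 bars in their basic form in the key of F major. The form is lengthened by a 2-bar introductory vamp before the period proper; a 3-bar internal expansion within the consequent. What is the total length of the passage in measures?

17 measures

Basic contrasting period: 6 + 6 = 12 bars.
12 (basic form) + 2 (introduction) + 3 (internal expansion) = 17.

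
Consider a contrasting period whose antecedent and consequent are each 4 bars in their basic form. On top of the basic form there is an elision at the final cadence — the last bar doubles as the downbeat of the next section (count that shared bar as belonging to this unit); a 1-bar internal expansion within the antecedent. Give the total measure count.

Basic contrasting period: 4 + 4 = 8 bars.
8 (basic form) + 1 (internal expansion) = 9.
The elision shares a bar with the next section but does not change this unit's count.

9 measures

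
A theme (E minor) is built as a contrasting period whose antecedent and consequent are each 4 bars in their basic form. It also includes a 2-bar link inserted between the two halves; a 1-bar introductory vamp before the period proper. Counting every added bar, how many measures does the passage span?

Basic contrasting period: 4 + 4 = 8 bars.
8 (basic form) + 2 (link) + 1 (introduction) = 11.

11 measures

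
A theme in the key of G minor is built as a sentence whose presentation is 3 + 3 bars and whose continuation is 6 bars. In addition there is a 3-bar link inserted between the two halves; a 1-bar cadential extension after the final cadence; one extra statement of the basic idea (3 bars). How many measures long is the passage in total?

Basic sentence: 3 + 3 + 6 = 12 bars.
12 (basic form) + 3 (link) + 1 (cadential extension) + 3 (extra statement) = 19.

19 measures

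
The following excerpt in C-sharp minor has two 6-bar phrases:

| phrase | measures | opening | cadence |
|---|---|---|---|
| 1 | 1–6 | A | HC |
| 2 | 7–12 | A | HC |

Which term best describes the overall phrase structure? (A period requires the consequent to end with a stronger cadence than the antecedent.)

Both phrases have the same opening (A) and the same cadence (half cadence): the second is a restatement, not a consequent, so this is a repeated phrase rather than a period.

repeated phrase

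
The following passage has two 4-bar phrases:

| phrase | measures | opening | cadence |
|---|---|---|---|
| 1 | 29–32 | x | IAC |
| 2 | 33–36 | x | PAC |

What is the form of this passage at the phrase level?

Phrase 1 ends with an imperfect authentic cadence (weaker) and phrase 2 with a perfect authentic cadence (stronger): antecedent + consequent = a period.
The two phrases open with the same material (x / x), so the period is parallel.

parallel period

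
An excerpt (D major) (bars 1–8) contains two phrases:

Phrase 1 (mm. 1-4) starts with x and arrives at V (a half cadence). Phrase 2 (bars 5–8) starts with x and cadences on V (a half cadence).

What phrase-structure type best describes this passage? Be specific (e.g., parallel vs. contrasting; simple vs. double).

Both phrases have the same opening (x) and the same cadence (half cadence): the second is a restatement, not a consequent, so this is a repeated phrase rather than a period.

repeated phrase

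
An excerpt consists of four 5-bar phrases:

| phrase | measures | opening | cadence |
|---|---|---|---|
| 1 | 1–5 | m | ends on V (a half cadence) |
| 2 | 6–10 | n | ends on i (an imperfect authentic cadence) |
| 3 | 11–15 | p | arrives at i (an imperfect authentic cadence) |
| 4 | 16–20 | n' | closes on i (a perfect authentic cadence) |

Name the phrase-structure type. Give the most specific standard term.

Four phrases in two halves: the first half (mm. 1–10) ends with an imperfect authentic cadence, the second (measures 11-20) with a perfect authentic cadence — a large antecedent–consequent pair, i.e. a double period.
Phrase 3 begins with different material from phrase 1, making it contrasting.

contrasting double period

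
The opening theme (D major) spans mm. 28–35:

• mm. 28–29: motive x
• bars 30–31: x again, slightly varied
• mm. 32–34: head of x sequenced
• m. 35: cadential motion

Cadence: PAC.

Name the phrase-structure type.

Basic idea (mm. 28–29) + its repetition (bars 30–31) form the presentation; fragmentation and cadence (mm. 32-35) form the continuation — the 8-bar whole is a sentence.

sentence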